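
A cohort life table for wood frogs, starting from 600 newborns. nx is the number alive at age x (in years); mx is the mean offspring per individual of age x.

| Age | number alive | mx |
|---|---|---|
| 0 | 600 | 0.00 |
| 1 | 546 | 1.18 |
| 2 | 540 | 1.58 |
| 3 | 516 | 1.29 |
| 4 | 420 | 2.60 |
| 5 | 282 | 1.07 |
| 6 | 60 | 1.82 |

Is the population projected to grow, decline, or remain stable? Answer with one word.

lx = nx/n0 = nx/600: 1, 0.91, 0.9, 0.86, 0.7, 0.47, 0.1
R0 = Σ lx·mx = 0 + 1.0738 + 1.422 + 1.1094 + 1.82 + 0.5029 + 0.182 = 6.1101
R0 > 1, so the population is growing.

growing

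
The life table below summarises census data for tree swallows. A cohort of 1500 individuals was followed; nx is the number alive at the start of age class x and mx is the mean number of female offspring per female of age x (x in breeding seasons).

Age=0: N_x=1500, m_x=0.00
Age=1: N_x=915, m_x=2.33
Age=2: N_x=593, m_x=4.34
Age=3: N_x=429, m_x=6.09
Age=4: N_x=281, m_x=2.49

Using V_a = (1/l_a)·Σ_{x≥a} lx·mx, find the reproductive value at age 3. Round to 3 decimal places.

lx = nx/n0 = nx/1500: 1, 0.61, 0.39533…, 0.286, 0.18733…
lx·mx for x ≥ 3: 1.74174, 0.46646… → sum = 2.2082…
V_3 = 2.2082… / l_3 = 2.2082… / 0.286 = 7.720979… → 7.721

7.721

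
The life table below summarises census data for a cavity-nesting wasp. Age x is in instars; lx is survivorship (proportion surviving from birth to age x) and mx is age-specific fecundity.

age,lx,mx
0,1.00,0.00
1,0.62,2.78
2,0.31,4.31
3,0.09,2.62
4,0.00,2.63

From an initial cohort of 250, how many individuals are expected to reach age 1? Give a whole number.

155

Expected survivors = N0 · l_1 = 250 × 0.62 = 155 → 155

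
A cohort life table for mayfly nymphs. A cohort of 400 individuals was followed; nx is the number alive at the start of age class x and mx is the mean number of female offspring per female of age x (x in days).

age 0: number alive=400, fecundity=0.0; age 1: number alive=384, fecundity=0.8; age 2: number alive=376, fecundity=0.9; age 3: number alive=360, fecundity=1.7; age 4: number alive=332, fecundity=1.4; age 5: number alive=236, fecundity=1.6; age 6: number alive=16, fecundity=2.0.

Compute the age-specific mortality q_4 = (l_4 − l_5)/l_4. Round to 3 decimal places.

0.289

lx = nx/n0 = nx/400: 1, 0.96, 0.94, 0.9, 0.83, 0.59, 0.04
q_4 = (l_4 − l_5) / l_4 = (0.83 − 0.59) / 0.83
     = 0.24 / 0.83 = 0.289157… → 0.289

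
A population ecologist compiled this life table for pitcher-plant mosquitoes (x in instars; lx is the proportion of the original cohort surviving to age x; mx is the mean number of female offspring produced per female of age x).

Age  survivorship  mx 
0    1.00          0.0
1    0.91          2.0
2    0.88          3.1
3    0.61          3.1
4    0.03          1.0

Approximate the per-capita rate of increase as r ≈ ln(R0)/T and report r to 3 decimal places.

0.924

R0 = Σ lx·mx = 0 + 1.82 + 2.728 + 1.891 + 0.03 = 6.469
Σ x·lx·mx = 13.069; T = 13.069/6.469 = 2.02025…
r ≈ ln(R0)/T = ln(6.469)/2.02025… = 0.92415… → 0.924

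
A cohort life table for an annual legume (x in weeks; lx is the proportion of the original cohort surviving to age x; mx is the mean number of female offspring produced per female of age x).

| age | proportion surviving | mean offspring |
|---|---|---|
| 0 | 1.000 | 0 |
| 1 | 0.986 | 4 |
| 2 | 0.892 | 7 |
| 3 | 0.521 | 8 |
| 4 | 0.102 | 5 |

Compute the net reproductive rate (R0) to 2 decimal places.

lx·mx by age: 0, 3.944, 6.244, 4.168, 0.51
R0 = Σ lx·mx = 14.866 → 14.87

14.87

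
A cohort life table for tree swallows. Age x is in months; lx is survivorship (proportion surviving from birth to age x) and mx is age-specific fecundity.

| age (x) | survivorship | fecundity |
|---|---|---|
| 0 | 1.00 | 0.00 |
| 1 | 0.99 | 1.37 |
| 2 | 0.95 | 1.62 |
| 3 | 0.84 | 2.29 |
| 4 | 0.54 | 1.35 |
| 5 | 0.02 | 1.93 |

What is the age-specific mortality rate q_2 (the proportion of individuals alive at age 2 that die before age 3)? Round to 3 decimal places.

q_2 = (l_2 − l_3) / l_2 = (0.95 − 0.84) / 0.95
     = 0.11 / 0.95 = 0.115789… → 0.116

0.116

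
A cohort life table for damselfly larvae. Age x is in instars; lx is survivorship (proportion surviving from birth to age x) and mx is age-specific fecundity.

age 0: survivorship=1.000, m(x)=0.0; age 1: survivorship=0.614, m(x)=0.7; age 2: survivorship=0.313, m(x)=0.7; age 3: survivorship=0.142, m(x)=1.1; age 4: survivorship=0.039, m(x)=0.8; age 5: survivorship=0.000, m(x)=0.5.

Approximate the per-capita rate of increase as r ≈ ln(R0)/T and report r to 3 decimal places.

R0 = Σ lx·mx = 0 + 0.4298 + 0.2191 + 0.1562 + 0.0312 + 0 = 0.8363
Σ x·lx·mx = 1.4614; T = 1.4614/0.8363 = 1.74746…
r ≈ ln(R0)/T = ln(0.8363)/1.74746… = -0.1023… → -0.102

-0.102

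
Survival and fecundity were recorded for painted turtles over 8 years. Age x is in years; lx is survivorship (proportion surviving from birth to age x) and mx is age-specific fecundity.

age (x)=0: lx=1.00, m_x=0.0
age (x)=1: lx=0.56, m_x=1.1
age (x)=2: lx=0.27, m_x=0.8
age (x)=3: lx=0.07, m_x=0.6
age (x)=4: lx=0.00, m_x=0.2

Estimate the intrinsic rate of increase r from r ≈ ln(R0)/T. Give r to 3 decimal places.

-0.100

R0 = Σ lx·mx = 0 + 0.616 + 0.216 + 0.042 + 0 = 0.874
Σ x·lx·mx = 1.174; T = 1.174/0.874 = 1.34325…
r ≈ ln(R0)/T = ln(0.874)/1.34325… = -0.10026… → -0.100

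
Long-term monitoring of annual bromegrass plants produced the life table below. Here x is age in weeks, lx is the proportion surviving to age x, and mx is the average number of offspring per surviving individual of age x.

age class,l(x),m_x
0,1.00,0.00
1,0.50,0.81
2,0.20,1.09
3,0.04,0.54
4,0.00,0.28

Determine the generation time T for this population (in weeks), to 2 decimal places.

1.41

lx·mx: 0, 0.405, 0.218, 0.0216, 0 → R0 = 0.6446
x·lx·mx: 0, 0.405, 0.436, 0.0648, 0 → Σ = 0.9058
T = 0.9058 / 0.6446 = 1.405213… → 1.41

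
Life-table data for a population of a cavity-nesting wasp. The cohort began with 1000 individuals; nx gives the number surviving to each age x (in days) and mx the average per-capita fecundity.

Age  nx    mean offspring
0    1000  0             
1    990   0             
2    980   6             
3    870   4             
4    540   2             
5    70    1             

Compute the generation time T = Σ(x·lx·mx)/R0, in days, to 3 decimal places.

2.557

lx = nx/n0 = nx/1000: 1, 0.99, 0.98, 0.87, 0.54, 0.07
lx·mx: 0, 0, 5.88, 3.48, 1.08, 0.07 → R0 = 10.51
x·lx·mx: 0, 0, 11.76, 10.44, 4.32, 0.35 → Σ = 26.87
T = 26.87 / 10.51 = 2.556613… → 2.557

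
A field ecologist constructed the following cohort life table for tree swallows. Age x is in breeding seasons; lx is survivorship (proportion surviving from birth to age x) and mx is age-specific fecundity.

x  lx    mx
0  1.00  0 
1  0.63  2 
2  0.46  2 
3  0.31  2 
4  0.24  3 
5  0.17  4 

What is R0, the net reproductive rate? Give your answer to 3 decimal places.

lx·mx by age: 0, 1.26, 0.92, 0.62, 0.72, 0.68
R0 = Σ lx·mx = 4.2 → 4.200

4.200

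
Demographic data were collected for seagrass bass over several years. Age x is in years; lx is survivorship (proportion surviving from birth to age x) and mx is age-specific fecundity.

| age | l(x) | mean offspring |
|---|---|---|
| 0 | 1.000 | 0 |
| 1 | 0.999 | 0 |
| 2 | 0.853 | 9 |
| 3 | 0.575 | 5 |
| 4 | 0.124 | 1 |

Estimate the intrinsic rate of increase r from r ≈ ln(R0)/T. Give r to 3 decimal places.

1.033

R0 = Σ lx·mx = 0 + 0 + 7.677 + 2.875 + 0.124 = 10.676
Σ x·lx·mx = 24.475; T = 24.475/10.676 = 2.29253…
r ≈ ln(R0)/T = ln(10.676)/2.29253… = 1.03292… → 1.033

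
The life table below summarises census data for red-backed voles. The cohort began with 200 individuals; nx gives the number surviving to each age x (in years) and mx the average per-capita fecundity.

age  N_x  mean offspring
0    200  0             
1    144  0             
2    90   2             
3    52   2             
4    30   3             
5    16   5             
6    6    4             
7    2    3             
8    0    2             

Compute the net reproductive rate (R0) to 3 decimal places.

2.420

lx = nx/n0 = nx/200: 1, 0.72, 0.45, 0.26, 0.15, 0.08, 0.03, 0.01, 0
lx·mx by age: 0, 0, 0.9, 0.52, 0.45, 0.4, 0.12, 0.03, 0
R0 = Σ lx·mx = 2.42 → 2.420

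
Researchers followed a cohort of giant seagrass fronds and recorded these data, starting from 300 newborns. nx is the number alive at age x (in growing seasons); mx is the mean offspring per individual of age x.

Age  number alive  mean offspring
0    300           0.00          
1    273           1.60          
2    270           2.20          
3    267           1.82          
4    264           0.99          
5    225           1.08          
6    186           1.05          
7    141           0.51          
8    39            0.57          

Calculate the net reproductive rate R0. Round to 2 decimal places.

lx = nx/n0 = nx/300: 1, 0.91, 0.9, 0.89, 0.88, 0.75, 0.62, 0.47, 0.13
lx·mx by age: 0, 1.456, 1.98, 1.6198, 0.8712, 0.81, 0.651, 0.2397, 0.0741
R0 = Σ lx·mx = 7.7018 → 7.70

7.70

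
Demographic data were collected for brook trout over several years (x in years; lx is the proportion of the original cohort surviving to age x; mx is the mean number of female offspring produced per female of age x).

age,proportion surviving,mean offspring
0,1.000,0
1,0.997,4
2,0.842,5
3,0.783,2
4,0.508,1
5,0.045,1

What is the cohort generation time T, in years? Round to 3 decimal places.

lx·mx: 0, 3.988, 4.21, 1.566, 0.508, 0.045 → R0 = 10.317
x·lx·mx: 0, 3.988, 8.42, 4.698, 2.032, 0.225 → Σ = 19.363
T = 19.363 / 10.317 = 1.876805… → 1.877

1.877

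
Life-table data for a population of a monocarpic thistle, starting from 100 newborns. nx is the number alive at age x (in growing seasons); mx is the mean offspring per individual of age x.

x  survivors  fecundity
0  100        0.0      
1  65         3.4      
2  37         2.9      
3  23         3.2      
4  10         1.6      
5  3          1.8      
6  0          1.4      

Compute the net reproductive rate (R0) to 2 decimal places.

4.23

lx = nx/n0 = nx/100: 1, 0.65, 0.37, 0.23, 0.1, 0.03, 0
lx·mx by age: 0, 2.21, 1.073, 0.736, 0.16, 0.054, 0
R0 = Σ lx·mx = 4.233 → 4.23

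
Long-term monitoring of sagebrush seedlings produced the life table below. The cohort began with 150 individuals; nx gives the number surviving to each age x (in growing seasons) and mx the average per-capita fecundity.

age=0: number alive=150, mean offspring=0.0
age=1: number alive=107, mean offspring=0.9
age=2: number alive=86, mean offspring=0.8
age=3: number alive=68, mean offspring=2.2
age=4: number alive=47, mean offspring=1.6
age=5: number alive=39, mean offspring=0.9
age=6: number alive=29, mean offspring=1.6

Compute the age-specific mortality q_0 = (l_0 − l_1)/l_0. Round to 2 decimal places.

0.29

lx = nx/n0 = nx/150: 1, 0.71333…, 0.57333…, 0.45333…, 0.31333…, 0.26, 0.19333…
q_0 = (l_0 − l_1) / l_0 = (1 − 0.713333…) / 1
     = 0.286667… / 1 = 0.286667… → 0.29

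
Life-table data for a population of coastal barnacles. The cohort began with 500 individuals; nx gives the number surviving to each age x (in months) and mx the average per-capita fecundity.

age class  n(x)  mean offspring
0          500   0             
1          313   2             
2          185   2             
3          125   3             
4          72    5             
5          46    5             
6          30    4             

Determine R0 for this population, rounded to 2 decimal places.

lx = nx/n0 = nx/500: 1, 0.626, 0.37, 0.25, 0.144, 0.092, 0.06
lx·mx by age: 0, 1.252, 0.74, 0.75, 0.72, 0.46, 0.24
R0 = Σ lx·mx = 4.162 → 4.16

4.16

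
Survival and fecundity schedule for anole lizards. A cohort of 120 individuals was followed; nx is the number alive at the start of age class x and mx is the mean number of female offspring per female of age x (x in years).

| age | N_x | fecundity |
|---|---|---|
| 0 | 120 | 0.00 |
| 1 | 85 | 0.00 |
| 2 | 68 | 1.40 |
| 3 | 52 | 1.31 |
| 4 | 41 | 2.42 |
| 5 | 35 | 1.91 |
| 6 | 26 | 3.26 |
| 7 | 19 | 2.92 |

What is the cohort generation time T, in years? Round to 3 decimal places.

lx = nx/n0 = nx/120: 1, 0.70833…, 0.56667…, 0.43333…, 0.34167…, 0.29167…, 0.21667…, 0.15833…
lx·mx: 0, 0, 0.793333…, 0.567667…, 0.826833…, 0.557083…, 0.706333…, 0.462333… → R0 = 3.913583…
x·lx·mx: 0, 0, 1.586667…, 1.703…, 3.307333…, 2.785417…, 4.238…, 3.236333… → Σ = 16.85675…
T = 16.85675… / 3.913583… = 4.307242… → 4.307

4.307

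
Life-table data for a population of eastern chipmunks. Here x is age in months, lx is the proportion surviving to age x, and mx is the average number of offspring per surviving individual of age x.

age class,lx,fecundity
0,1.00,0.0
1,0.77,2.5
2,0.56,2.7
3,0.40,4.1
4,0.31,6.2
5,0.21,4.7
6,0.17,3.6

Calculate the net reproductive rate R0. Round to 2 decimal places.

8.60

lx·mx by age: 0, 1.925, 1.512, 1.64, 1.922, 0.987, 0.612
R0 = Σ lx·mx = 8.598 → 8.60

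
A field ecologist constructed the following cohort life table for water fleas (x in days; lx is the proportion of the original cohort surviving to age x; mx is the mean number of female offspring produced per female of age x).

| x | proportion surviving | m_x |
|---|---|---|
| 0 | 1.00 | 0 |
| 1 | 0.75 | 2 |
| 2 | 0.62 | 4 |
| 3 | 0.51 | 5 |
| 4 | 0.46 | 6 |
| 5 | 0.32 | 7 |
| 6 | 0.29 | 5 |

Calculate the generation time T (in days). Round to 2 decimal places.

3.47

lx·mx: 0, 1.5, 2.48, 2.55, 2.76, 2.24, 1.45 → R0 = 12.98
x·lx·mx: 0, 1.5, 4.96, 7.65, 11.04, 11.2, 8.7 → Σ = 45.05
T = 45.05 / 12.98 = 3.470724… → 3.47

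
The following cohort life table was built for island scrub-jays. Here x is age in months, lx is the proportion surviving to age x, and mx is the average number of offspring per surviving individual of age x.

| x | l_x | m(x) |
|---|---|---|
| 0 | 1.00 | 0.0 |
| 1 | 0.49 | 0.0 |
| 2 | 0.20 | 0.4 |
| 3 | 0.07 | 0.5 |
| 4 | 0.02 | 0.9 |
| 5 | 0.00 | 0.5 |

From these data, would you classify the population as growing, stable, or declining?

R0 = Σ lx·mx = 0 + 0 + 0.08 + 0.035 + 0.018 + 0 = 0.133
R0 < 1, so the population is declining.

declining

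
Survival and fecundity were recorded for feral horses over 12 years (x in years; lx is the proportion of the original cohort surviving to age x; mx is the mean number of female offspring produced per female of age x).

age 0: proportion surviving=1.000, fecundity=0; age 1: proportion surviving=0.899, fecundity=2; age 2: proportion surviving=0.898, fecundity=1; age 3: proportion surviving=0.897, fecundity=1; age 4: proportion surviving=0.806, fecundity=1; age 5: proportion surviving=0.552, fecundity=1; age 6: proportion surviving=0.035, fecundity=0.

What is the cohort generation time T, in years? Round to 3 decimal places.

lx·mx: 0, 1.798, 0.898, 0.897, 0.806, 0.552, 0 → R0 = 4.951
x·lx·mx: 0, 1.798, 1.796, 2.691, 3.224, 2.76, 0 → Σ = 12.269
T = 12.269 / 4.951 = 2.478085… → 2.478

2.478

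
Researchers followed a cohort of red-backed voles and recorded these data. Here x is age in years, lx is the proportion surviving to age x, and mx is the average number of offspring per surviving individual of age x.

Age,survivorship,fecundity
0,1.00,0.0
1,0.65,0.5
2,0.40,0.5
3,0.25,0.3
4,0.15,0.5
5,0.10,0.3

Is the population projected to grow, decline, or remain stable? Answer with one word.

declining

R0 = Σ lx·mx = 0 + 0.325 + 0.2 + 0.075 + 0.075 + 0.03 = 0.705
R0 < 1, so the population is declining.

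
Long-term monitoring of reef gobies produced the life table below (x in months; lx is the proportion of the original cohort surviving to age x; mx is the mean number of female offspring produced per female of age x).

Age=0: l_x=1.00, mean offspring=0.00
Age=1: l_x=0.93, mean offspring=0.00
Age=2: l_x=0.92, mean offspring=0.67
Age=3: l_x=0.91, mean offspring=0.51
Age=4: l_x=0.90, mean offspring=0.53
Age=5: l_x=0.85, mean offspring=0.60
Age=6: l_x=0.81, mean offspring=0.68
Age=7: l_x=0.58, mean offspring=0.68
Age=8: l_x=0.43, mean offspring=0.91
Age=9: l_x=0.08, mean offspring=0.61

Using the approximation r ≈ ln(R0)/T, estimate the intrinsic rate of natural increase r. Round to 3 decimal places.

0.256

R0 = Σ lx·mx = 0 + 0 + 0.6164 + 0.4641 + 0.477 + 0.51 + 0.5508 + 0.3944 + 0.3913 + 0.0488 = 3.4528
Σ x·lx·mx = 16.7183; T = 16.7183/3.4528 = 4.84195…
r ≈ ln(R0)/T = ln(3.4528)/4.84195… = 0.25593… → 0.256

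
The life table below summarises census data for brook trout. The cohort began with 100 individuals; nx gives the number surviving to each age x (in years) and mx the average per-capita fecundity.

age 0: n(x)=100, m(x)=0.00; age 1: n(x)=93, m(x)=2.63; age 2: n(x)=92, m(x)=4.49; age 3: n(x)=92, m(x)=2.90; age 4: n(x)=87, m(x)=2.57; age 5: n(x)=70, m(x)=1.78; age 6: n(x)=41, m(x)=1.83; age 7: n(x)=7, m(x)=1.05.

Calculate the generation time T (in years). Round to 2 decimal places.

lx = nx/n0 = nx/100: 1, 0.93, 0.92, 0.92, 0.87, 0.7, 0.41, 0.07
lx·mx: 0, 2.4459, 4.1308, 2.668, 2.2359, 1.246, 0.7503, 0.0735 → R0 = 13.5504
x·lx·mx: 0, 2.4459, 8.2616, 8.004, 8.9436, 6.23, 4.5018, 0.5145 → Σ = 38.9014
T = 38.9014 / 13.5504 = 2.870867… → 2.87

2.87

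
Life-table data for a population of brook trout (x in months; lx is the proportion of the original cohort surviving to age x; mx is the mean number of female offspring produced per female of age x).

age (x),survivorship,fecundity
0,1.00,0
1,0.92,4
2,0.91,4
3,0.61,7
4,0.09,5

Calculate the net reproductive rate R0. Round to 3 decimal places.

lx·mx by age: 0, 3.68, 3.64, 4.27, 0.45
R0 = Σ lx·mx = 12.04 → 12.040

12.040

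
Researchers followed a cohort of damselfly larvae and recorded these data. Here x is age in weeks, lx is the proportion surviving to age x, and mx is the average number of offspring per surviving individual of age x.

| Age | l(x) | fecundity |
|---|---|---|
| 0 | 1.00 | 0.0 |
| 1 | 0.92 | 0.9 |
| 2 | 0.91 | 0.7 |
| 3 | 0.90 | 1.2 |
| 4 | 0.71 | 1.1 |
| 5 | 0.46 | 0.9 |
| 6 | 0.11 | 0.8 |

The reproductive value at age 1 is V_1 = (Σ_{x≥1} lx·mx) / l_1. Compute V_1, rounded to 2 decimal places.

4.16

lx·mx for x ≥ 1: 0.828, 0.637, 1.08, 0.781, 0.414, 0.088 → sum = 3.828
V_1 = 3.828 / l_1 = 3.828 / 0.92 = 4.16087… → 4.16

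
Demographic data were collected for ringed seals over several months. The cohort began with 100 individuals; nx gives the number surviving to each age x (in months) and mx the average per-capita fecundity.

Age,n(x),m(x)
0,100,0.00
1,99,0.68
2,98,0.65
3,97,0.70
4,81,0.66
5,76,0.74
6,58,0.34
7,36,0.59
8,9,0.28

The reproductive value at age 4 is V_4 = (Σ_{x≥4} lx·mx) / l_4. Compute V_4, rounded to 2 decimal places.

lx = nx/n0 = nx/100: 1, 0.99, 0.98, 0.97, 0.81, 0.76, 0.58, 0.36, 0.09
lx·mx for x ≥ 4: 0.5346, 0.5624, 0.1972, 0.2124, 0.0252 → sum = 1.5318
V_4 = 1.5318 / l_4 = 1.5318 / 0.81 = 1.891111… → 1.89

1.89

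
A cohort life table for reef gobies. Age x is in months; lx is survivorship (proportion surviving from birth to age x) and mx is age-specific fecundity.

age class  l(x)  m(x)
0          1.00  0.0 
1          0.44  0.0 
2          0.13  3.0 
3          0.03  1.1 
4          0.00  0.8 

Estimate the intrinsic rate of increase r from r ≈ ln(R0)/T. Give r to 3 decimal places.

-0.414

R0 = Σ lx·mx = 0 + 0 + 0.39 + 0.033 + 0 = 0.423
Σ x·lx·mx = 0.879; T = 0.879/0.423 = 2.07801…
r ≈ ln(R0)/T = ln(0.423)/2.07801… = -0.41404… → -0.414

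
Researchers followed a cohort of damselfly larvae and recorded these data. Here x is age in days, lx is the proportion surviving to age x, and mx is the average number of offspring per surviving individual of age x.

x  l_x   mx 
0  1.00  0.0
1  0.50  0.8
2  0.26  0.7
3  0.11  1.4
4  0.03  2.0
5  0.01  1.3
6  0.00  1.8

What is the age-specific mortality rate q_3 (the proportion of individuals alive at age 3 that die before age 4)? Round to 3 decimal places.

q_3 = (l_3 − l_4) / l_3 = (0.11 − 0.03) / 0.11
     = 0.08 / 0.11 = 0.727273… → 0.727

0.727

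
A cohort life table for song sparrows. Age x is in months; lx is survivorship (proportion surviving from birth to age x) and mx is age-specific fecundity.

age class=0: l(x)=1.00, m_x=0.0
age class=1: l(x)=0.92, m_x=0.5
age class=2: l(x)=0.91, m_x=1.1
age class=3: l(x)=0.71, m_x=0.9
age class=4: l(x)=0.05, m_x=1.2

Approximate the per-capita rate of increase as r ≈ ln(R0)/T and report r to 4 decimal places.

0.3601

R0 = Σ lx·mx = 0 + 0.46 + 1.001 + 0.639 + 0.06 = 2.16
Σ x·lx·mx = 4.619; T = 4.619/2.16 = 2.13843…
r ≈ ln(R0)/T = ln(2.16)/2.13843… = 0.360129… → 0.3601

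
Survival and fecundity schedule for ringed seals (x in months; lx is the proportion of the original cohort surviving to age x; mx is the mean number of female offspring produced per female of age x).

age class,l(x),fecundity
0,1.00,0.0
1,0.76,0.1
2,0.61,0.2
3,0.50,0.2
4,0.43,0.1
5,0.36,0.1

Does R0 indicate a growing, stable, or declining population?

R0 = Σ lx·mx = 0 + 0.076 + 0.122 + 0.1 + 0.043 + 0.036 = 0.377
R0 < 1, so the population is declining.

declining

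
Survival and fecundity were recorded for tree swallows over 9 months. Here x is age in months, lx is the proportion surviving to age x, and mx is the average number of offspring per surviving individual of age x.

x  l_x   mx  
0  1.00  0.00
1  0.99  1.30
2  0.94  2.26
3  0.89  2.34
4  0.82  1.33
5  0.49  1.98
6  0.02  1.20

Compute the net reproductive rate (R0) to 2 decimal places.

lx·mx by age: 0, 1.287, 2.1244, 2.0826, 1.0906, 0.9702, 0.024
R0 = Σ lx·mx = 7.5788 → 7.58

7.58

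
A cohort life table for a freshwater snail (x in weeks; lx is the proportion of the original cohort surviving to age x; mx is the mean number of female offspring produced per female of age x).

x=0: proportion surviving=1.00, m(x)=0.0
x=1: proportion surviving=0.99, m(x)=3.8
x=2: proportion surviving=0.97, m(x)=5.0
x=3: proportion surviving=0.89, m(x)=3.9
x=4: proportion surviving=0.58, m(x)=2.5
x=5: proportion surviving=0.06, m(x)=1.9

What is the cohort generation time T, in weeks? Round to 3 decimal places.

lx·mx: 0, 3.762, 4.85, 3.471, 1.45, 0.114 → R0 = 13.647
x·lx·mx: 0, 3.762, 9.7, 10.413, 5.8, 0.57 → Σ = 30.245
T = 30.245 / 13.647 = 2.216238… → 2.216

2.216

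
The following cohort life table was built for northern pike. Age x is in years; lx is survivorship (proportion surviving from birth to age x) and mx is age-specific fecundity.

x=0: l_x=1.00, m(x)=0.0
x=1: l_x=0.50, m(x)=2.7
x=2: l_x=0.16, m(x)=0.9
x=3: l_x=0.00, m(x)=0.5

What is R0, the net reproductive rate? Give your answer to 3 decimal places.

lx·mx by age: 0, 1.35, 0.144, 0
R0 = Σ lx·mx = 1.494 → 1.494

1.494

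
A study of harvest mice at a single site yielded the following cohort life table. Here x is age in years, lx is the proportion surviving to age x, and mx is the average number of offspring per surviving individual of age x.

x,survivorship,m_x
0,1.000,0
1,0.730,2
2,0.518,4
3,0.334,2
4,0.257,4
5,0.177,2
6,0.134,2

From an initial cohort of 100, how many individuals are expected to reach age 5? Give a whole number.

18

Expected survivors = N0 · l_5 = 100 × 0.177 = 17.7 → 18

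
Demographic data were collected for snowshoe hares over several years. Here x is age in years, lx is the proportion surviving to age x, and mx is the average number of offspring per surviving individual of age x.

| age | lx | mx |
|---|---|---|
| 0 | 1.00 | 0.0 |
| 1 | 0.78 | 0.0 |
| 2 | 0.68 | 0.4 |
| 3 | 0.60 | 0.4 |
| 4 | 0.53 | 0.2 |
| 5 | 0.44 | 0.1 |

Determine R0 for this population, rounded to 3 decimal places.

lx·mx by age: 0, 0, 0.272, 0.24, 0.106, 0.044
R0 = Σ lx·mx = 0.662 → 0.662

0.662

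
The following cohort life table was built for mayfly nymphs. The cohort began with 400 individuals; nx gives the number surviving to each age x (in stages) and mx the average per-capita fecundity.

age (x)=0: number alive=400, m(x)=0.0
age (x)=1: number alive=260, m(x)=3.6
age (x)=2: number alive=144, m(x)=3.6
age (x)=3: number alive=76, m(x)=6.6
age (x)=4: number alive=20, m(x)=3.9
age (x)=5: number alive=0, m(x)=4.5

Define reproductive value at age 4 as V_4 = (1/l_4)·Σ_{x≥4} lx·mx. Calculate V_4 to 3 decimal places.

lx = nx/n0 = nx/400: 1, 0.65, 0.36, 0.19, 0.05, 0
lx·mx for x ≥ 4: 0.195, 0 → sum = 0.195
V_4 = 0.195 / l_4 = 0.195 / 0.05 = 3.9 → 3.900

3.900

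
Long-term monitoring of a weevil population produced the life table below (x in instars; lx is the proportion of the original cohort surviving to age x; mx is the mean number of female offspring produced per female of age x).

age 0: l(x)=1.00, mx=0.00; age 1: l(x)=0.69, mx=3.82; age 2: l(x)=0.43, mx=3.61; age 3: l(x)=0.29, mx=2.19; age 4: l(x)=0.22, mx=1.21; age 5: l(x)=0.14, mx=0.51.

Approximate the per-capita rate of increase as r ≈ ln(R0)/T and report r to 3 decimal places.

0.934

R0 = Σ lx·mx = 0 + 2.6358 + 1.5523 + 0.6351 + 0.2662 + 0.0714 = 5.1608
Σ x·lx·mx = 9.0675; T = 9.0675/5.1608 = 1.757…
r ≈ ln(R0)/T = ln(5.1608)/1.757… = 0.93403… → 0.934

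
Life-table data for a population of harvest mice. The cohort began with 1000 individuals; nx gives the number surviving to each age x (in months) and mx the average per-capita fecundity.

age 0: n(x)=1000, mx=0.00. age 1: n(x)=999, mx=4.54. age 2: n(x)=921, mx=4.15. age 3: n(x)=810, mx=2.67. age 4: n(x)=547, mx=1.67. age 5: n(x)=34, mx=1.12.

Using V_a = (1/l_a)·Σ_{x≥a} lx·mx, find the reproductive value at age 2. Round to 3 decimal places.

7.531

lx = nx/n0 = nx/1000: 1, 0.999, 0.921, 0.81, 0.547, 0.034
lx·mx for x ≥ 2: 3.82215, 2.1627, 0.91349, 0.03808 → sum = 6.93642
V_2 = 6.93642 / l_2 = 6.93642 / 0.921 = 7.531401… → 7.531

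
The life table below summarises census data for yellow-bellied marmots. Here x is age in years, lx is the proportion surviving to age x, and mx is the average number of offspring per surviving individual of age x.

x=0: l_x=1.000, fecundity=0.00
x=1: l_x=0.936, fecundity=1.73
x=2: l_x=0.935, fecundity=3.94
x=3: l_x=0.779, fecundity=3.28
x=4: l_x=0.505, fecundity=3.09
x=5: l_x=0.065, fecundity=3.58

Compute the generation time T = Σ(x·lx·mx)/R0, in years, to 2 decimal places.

lx·mx: 0, 1.61928, 3.6839, 2.55512, 1.56045, 0.2327 → R0 = 9.65145
x·lx·mx: 0, 1.61928, 7.3678, 7.66536, 6.2418, 1.1635 → Σ = 24.05774
T = 24.05774 / 9.65145 = 2.492656… → 2.49

2.49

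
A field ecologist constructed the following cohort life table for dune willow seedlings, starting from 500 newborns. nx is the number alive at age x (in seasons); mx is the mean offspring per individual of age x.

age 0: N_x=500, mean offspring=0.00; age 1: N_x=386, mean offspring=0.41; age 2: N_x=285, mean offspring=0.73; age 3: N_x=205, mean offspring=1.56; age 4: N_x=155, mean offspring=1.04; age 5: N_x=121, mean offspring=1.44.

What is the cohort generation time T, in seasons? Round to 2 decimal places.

lx = nx/n0 = nx/500: 1, 0.772, 0.57, 0.41, 0.31, 0.242
lx·mx: 0, 0.31652, 0.4161, 0.6396, 0.3224, 0.34848 → R0 = 2.0431
x·lx·mx: 0, 0.31652, 0.8322, 1.9188, 1.2896, 1.7424 → Σ = 6.09952
T = 6.09952 / 2.0431 = 2.985424… → 2.99

2.99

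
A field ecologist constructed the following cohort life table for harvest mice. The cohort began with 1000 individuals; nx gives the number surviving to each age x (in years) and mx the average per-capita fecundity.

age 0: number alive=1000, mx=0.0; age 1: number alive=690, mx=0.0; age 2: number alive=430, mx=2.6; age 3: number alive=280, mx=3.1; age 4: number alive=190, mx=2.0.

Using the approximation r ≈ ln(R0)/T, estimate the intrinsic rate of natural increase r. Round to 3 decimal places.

lx = nx/n0 = nx/1000: 1, 0.69, 0.43, 0.28, 0.19
R0 = Σ lx·mx = 0 + 0 + 1.118 + 0.868 + 0.38 = 2.366
Σ x·lx·mx = 6.36; T = 6.36/2.366 = 2.68808…
r ≈ ln(R0)/T = ln(2.366)/2.68808… = 0.32038… → 0.320

0.320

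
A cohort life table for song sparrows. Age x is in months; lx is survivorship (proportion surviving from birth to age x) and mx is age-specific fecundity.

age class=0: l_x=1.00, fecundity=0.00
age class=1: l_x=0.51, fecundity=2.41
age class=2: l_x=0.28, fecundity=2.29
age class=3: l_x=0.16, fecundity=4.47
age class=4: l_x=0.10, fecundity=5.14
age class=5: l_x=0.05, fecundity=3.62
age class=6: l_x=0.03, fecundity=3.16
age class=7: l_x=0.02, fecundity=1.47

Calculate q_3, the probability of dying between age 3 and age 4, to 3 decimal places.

q_3 = (l_3 − l_4) / l_3 = (0.16 − 0.1) / 0.16
     = 0.06 / 0.16 = 0.375 → 0.375

0.375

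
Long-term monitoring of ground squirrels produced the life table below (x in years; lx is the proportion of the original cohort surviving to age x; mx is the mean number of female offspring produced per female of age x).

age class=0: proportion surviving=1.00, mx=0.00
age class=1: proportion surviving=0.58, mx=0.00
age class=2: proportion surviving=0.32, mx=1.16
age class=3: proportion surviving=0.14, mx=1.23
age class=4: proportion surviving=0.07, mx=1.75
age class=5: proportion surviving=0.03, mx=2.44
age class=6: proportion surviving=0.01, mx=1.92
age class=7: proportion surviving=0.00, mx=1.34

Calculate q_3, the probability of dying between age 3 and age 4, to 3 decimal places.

q_3 = (l_3 − l_4) / l_3 = (0.14 − 0.07) / 0.14
     = 0.07 / 0.14 = 0.5 → 0.500

0.500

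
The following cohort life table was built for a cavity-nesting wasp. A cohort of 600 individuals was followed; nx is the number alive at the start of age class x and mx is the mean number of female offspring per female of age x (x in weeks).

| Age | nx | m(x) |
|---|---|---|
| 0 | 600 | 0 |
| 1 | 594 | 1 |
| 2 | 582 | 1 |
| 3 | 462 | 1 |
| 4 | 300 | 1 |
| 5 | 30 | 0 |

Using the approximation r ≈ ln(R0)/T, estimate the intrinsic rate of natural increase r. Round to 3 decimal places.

lx = nx/n0 = nx/600: 1, 0.99, 0.97, 0.77, 0.5, 0.05
R0 = Σ lx·mx = 0 + 0.99 + 0.97 + 0.77 + 0.5 + 0 = 3.23
Σ x·lx·mx = 7.24; T = 7.24/3.23 = 2.24149…
r ≈ ln(R0)/T = ln(3.23)/2.24149… = 0.52308… → 0.523

0.523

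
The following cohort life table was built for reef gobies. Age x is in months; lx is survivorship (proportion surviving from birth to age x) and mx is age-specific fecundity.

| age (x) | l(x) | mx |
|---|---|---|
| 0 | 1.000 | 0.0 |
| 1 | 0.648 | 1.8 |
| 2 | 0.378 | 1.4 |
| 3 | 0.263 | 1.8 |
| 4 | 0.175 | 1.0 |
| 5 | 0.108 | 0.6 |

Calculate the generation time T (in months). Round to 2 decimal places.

1.94

lx·mx: 0, 1.1664, 0.5292, 0.4734, 0.175, 0.0648 → R0 = 2.4088
x·lx·mx: 0, 1.1664, 1.0584, 1.4202, 0.7, 0.324 → Σ = 4.669
T = 4.669 / 2.4088 = 1.93831… → 1.94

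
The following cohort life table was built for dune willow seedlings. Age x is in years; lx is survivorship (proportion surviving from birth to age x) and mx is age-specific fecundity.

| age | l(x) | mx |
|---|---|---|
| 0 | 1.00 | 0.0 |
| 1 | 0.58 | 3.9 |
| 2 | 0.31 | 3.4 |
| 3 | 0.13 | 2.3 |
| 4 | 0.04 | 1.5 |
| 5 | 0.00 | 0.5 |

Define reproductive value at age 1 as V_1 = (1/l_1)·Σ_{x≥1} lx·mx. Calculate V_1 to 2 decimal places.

lx·mx for x ≥ 1: 2.262, 1.054, 0.299, 0.06, 0 → sum = 3.675
V_1 = 3.675 / l_1 = 3.675 / 0.58 = 6.336207… → 6.34

6.34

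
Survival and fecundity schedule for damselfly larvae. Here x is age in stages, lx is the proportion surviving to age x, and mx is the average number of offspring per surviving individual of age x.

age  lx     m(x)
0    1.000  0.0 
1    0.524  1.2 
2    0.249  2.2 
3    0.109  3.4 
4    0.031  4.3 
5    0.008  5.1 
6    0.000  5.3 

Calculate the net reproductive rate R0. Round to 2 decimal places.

1.72

lx·mx by age: 0, 0.6288, 0.5478, 0.3706, 0.1333, 0.0408, 0
R0 = Σ lx·mx = 1.7213 → 1.72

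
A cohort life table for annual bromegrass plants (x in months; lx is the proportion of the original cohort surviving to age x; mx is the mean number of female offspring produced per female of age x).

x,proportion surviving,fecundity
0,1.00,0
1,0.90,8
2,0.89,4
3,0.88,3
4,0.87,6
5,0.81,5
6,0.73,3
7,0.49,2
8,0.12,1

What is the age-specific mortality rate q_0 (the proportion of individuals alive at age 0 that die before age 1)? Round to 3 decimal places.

q_0 = (l_0 − l_1) / l_0 = (1 − 0.9) / 1
     = 0.1 / 1 = 0.1 → 0.100

0.100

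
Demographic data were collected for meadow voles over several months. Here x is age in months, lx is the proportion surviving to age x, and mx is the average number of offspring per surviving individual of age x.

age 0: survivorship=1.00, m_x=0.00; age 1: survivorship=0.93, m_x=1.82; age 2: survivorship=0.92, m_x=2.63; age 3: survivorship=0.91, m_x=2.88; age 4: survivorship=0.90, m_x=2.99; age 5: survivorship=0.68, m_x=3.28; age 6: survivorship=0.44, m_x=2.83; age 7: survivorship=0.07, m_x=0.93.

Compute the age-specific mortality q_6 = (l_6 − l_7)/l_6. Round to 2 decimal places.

q_6 = (l_6 − l_7) / l_6 = (0.44 − 0.07) / 0.44
     = 0.37 / 0.44 = 0.840909… → 0.84

0.84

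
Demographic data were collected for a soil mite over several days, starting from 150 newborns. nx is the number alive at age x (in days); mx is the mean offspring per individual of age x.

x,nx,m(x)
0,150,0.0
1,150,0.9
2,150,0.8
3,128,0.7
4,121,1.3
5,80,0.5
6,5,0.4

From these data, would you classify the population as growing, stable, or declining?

lx = nx/n0 = nx/150: 1, 1, 1, 0.85333…, 0.80667…, 0.53333…, 0.03333…
R0 = Σ lx·mx = 0 + 0.9 + 0.8 + 0.597333… + 1.048667… + 0.266667… + 0.013333… = 3.626…
R0 > 1, so the population is growing.

growing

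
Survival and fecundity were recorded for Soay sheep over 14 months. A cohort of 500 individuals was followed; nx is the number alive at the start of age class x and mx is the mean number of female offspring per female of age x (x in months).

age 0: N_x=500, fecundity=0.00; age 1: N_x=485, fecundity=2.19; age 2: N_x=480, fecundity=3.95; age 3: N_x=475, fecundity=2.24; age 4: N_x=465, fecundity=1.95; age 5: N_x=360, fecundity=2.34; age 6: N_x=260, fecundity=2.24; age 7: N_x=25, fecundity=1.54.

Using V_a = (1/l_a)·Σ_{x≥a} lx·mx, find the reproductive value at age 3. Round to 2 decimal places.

7.23

lx = nx/n0 = nx/500: 1, 0.97, 0.96, 0.95, 0.93, 0.72, 0.52, 0.05
lx·mx for x ≥ 3: 2.128, 1.8135, 1.6848, 1.1648, 0.077 → sum = 6.8681
V_3 = 6.8681 / l_3 = 6.8681 / 0.95 = 7.229579… → 7.23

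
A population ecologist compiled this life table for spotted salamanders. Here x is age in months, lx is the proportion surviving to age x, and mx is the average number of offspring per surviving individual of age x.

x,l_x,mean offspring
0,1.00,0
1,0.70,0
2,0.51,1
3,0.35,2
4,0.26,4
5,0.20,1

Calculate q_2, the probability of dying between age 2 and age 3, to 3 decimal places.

0.314

q_2 = (l_2 − l_3) / l_2 = (0.51 − 0.35) / 0.51
     = 0.16 / 0.51 = 0.313725… → 0.314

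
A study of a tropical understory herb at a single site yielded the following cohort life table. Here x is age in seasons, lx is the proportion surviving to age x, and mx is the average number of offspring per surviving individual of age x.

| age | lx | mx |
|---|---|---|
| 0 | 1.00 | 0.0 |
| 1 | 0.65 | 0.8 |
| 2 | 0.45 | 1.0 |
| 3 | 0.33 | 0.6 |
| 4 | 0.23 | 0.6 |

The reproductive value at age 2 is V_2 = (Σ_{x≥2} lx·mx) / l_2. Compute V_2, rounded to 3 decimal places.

lx·mx for x ≥ 2: 0.45, 0.198, 0.138 → sum = 0.786
V_2 = 0.786 / l_2 = 0.786 / 0.45 = 1.746667… → 1.747

1.747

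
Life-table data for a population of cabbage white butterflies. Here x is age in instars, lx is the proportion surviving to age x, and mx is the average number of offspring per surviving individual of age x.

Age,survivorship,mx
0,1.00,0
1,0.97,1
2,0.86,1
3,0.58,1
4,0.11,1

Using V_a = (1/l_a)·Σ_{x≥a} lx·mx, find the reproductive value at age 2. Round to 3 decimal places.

lx·mx for x ≥ 2: 0.86, 0.58, 0.11 → sum = 1.55
V_2 = 1.55 / l_2 = 1.55 / 0.86 = 1.802326… → 1.802

1.802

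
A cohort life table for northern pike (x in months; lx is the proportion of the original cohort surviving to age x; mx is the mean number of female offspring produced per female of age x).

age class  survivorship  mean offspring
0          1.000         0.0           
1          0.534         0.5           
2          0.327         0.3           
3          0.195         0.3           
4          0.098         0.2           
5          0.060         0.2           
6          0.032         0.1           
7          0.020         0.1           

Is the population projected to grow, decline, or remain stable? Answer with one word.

declining

R0 = Σ lx·mx = 0 + 0.267 + 0.0981 + 0.0585 + 0.0196 + 0.012 + 0.0032 + 0.002 = 0.4604
R0 < 1, so the population is declining.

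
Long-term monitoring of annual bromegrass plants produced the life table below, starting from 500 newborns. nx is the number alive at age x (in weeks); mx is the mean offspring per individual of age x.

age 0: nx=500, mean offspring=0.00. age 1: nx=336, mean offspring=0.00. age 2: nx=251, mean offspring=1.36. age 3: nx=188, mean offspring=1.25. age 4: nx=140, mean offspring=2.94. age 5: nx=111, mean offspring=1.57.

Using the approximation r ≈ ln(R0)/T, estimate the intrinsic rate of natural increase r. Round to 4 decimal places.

lx = nx/n0 = nx/500: 1, 0.672, 0.502, 0.376, 0.28, 0.222
R0 = Σ lx·mx = 0 + 0 + 0.68272 + 0.47 + 0.8232 + 0.34854 = 2.32446
Σ x·lx·mx = 7.81094; T = 7.81094/2.32446 = 3.36032…
r ≈ ln(R0)/T = ln(2.32446)/3.36032… = 0.251014… → 0.2510

0.2510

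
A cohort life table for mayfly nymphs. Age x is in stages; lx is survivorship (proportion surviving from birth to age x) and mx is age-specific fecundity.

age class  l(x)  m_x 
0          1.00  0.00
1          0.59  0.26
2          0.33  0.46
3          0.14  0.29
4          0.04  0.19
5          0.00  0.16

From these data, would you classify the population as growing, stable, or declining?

declining

R0 = Σ lx·mx = 0 + 0.1534 + 0.1518 + 0.0406 + 0.0076 + 0 = 0.3534
R0 < 1, so the population is declining.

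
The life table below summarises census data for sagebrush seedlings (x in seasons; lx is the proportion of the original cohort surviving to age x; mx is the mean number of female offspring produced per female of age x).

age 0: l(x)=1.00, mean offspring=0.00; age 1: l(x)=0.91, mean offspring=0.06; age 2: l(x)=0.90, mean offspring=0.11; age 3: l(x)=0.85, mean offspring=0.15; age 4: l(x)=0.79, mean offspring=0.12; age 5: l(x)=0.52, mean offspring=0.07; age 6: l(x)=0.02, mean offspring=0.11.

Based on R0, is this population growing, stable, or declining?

declining

R0 = Σ lx·mx = 0 + 0.0546 + 0.099 + 0.1275 + 0.0948 + 0.0364 + 0.0022 = 0.4145
R0 < 1, so the population is declining.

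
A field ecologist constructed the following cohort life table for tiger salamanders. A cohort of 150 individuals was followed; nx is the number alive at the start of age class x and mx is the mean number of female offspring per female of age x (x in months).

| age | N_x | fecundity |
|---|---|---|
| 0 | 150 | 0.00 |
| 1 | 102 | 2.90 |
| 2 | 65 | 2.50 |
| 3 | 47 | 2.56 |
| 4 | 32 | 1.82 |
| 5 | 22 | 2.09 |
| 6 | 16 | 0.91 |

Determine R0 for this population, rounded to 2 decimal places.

lx = nx/n0 = nx/150: 1, 0.68, 0.43333…, 0.31333…, 0.21333…, 0.14667…, 0.10667…
lx·mx by age: 0, 1.972, 1.083333…, 0.802133…, 0.388267…, 0.306533…, 0.097067…
R0 = Σ lx·mx = 4.649333… → 4.65

4.65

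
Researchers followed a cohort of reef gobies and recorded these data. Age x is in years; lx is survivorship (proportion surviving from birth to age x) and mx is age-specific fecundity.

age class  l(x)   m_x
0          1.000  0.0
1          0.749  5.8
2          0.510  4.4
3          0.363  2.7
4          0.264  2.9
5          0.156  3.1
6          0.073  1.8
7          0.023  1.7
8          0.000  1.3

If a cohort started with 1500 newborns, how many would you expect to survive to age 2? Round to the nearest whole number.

Expected survivors = N0 · l_2 = 1500 × 0.510 = 765 → 765

765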